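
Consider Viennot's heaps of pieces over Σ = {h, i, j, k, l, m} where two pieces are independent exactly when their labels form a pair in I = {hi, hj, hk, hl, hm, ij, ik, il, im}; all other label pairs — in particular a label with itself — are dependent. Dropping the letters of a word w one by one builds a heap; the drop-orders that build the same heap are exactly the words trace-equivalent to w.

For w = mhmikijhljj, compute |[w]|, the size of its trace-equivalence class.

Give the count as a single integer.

1980

piece 0:m — minimal
piece 1:h — minimal
piece 2:m rests on {0:m}
piece 3:i — minimal
piece 4:k rests on {2:m}
piece 5:i rests on {3:i}
piece 6:j rests on {4:k}
piece 7:h rests on {1:h}
piece 8:l rests on {6:j}
piece 9:j rests on {8:l}
piece 10:j rests on {9:j}
minimal pieces: {0:m, 1:h, 3:i}
ways to finish when only these pieces remain (= sum over removing one remaining piece with nothing left below it):
  1 left: {5}→1  {7}→1  {10}→1
  2 left: {1,7}→1  {3,5}→1  {5,7}→2  {5,10}→2  {7,10}→2  {9,10}→1
  3 left: {1,5,7}→3  {1,7,10}→3  {3,5,7}→3  {3,5,10}→3  {5,7,10}→6  {5,9,10}→3  {7,9,10}→3  {8,9,10}→1
  4 left: {1,3,5,7}→6  {1,5,7,10}→12  {1,7,9,10}→6  {3,5,7,10}→12  {3,5,9,10}→6  {5,7,9,10}→12  {5,8,9,10}→4  {6,8,9,10}→1  {7,8,9,10}→4
  5 left: {1,3,5,7,10}→30  {1,5,7,9,10}→30  {1,7,8,9,10}→10  {3,5,7,9,10}→30  {3,5,8,9,10}→10  {4,6,8,9,10}→1  {5,6,8,9,10}→5  {5,7,8,9,10}→20  {6,7,8,9,10}→5
  6 left: {1,3,5,7,9,10}→90  {1,5,7,8,9,10}→60  {1,6,7,8,9,10}→15  {2,4,6,8,9,10}→1  {3,5,6,8,9,10}→15  {3,5,7,8,9,10}→60  {4,5,6,8,9,10}→6  {4,6,7,8,9,10}→6  {5,6,7,8,9,10}→30
  7 left: {0,2,4,6,8,9,10}→1  {1,3,5,7,8,9,10}→210  {1,4,6,7,8,9,10}→21  {1,5,6,7,8,9,10}→105  {2,4,5,6,8,9,10}→7  {2,4,6,7,8,9,10}→7  {3,4,5,6,8,9,10}→21  {3,5,6,7,8,9,10}→105  {4,5,6,7,8,9,10}→42
  8 left: {0,2,4,5,6,8,9,10}→8  {0,2,4,6,7,8,9,10}→8  {1,2,4,6,7,8,9,10}→28  {1,3,5,6,7,8,9,10}→420  {1,4,5,6,7,8,9,10}→168  {2,3,4,5,6,8,9,10}→28  {2,4,5,6,7,8,9,10}→56  {3,4,5,6,7,8,9,10}→168
  9 left: {0,1,2,4,6,7,8,9,10}→36  {0,2,3,4,5,6,8,9,10}→36  {0,2,4,5,6,7,8,9,10}→72  {1,2,4,5,6,7,8,9,10}→252  {1,3,4,5,6,7,8,9,10}→756  {2,3,4,5,6,7,8,9,10}→252
  placing 0:m first → 1260 extensions
  placing 1:h first → 360 extensions
  placing 3:i first → 360 extensions
total linear extensions = 1980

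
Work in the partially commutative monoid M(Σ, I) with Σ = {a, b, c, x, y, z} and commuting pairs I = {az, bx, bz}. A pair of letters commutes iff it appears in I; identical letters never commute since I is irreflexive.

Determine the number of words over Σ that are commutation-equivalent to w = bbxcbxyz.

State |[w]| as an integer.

piece 0:b — minimal
piece 1:b rests on {0:b}
piece 2:x — minimal
piece 3:c rests on {1:b, 2:x}
piece 4:b rests on {3:c}
piece 5:x rests on {3:c}
piece 6:y rests on {4:b, 5:x}
piece 7:z rests on {6:y}
minimal pieces: {0:b, 2:x}
ways to finish when only these pieces remain (= sum over removing one remaining piece with nothing left below it):
  1 left: {7}→1
  2 left: {6,7}→1
  3 left: {4,6,7}→1  {5,6,7}→1
  4 left: {4,5,6,7}→2
  5 left: {3,4,5,6,7}→2
  6 left: {1,3,4,5,6,7}→2  {2,3,4,5,6,7}→2
  placing 0:b first → 4 extensions
  placing 2:x first → 2 extensions
total linear extensions = 6

6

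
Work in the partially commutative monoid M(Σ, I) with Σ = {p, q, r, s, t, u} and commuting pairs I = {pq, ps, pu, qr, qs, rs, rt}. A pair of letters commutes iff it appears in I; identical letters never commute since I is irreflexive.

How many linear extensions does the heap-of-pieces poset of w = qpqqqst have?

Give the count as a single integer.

drop 0:q onto floor
drop 1:p onto floor
drop 2:q onto {0:q}
drop 3:q onto {2:q}
drop 4:q onto {3:q}
drop 5:s onto floor
drop 6:t onto {1:p, 4:q, 5:s}
ground layer = {0:q, 1:p, 5:s}
drop-orders for the pieces not yet dropped (sum over which currently-grounded one goes next):
  1 to go: {6} 1
  2 to go: {1,6} 1  {4,6} 1  {5,6} 1
  3 to go: {1,4,6} 2  {1,5,6} 2  {3,4,6} 1  {4,5,6} 2
  4 to go: {1,3,4,6} 3  {1,4,5,6} 6  {2,3,4,6} 1  {3,4,5,6} 3
  5 to go: {0,2,3,4,6} 1  {1,2,3,4,6} 4  {1,3,4,5,6} 12  {2,3,4,5,6} 4
  if 0:q drops first: 20 orders
  if 1:p drops first: 5 orders
  if 5:s drops first: 5 orders
heap linearizations: 30

30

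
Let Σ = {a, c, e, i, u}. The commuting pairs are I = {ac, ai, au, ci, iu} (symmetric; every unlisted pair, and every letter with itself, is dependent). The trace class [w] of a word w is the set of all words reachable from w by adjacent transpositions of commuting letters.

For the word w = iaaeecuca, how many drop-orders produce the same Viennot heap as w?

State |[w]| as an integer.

drop 0:i onto floor
drop 1:a onto floor
drop 2:a onto {1:a}
drop 3:e onto {0:i, 2:a}
drop 4:e onto {3:e}
drop 5:c onto {4:e}
drop 6:u onto {5:c}
drop 7:c onto {6:u}
drop 8:a onto {4:e}
ground layer = {0:i, 1:a}
drop-orders for the pieces not yet dropped (sum over which currently-grounded one goes next):
  1 to go: {7} 1  {8} 1
  2 to go: {6,7} 1  {7,8} 2
  3 to go: {5,6,7} 1  {6,7,8} 3
  4 to go: {5,6,7,8} 4
  5 to go: {4,5,6,7,8} 4
  6 to go: {3,4,5,6,7,8} 4
  7 to go: {0,3,4,5,6,7,8} 4  {2,3,4,5,6,7,8} 4
  if 0:i drops first: 4 orders
  if 1:a drops first: 8 orders
heap linearizations: 12

12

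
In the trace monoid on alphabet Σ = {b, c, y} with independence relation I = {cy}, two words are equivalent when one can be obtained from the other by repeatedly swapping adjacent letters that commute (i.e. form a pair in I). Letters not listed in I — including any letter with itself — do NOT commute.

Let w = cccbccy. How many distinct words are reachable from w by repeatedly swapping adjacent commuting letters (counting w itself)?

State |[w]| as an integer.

drop 0:c onto floor
drop 1:c onto {0:c}
drop 2:c onto {1:c}
drop 3:b onto {2:c}
drop 4:c onto {3:b}
drop 5:c onto {4:c}
drop 6:y onto {3:b}
ground layer = {0:c}
drop-orders for the pieces not yet dropped (sum over which currently-grounded one goes next):
  1 to go: {5} 1  {6} 1
  2 to go: {4,5} 1  {5,6} 2
  3 to go: {4,5,6} 3
  4 to go: {3,4,5,6} 3
  5 to go: {2,3,4,5,6} 3
  if 0:c drops first: 3 orders

3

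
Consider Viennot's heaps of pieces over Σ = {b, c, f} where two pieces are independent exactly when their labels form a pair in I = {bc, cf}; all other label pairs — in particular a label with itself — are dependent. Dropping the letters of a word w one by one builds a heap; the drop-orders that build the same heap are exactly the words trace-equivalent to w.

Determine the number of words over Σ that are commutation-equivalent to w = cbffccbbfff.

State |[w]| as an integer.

drop 0:c onto floor
drop 1:b onto floor
drop 2:f onto {1:b}
drop 3:f onto {2:f}
drop 4:c onto {0:c}
drop 5:c onto {4:c}
drop 6:b onto {3:f}
drop 7:b onto {6:b}
drop 8:f onto {7:b}
drop 9:f onto {8:f}
drop 10:f onto {9:f}
ground layer = {0:c, 1:b}
drop-orders for the pieces not yet dropped (sum over which currently-grounded one goes next):
  1 to go: {5} 1  {10} 1
  2 to go: {4,5} 1  {5,10} 2  {9,10} 1
  3 to go: {0,4,5} 1  {4,5,10} 3  {5,9,10} 3  {8,9,10} 1
  4 to go: {0,4,5,10} 4  {4,5,9,10} 6  {5,8,9,10} 4  {7,8,9,10} 1
  5 to go: {0,4,5,9,10} 10  {4,5,8,9,10} 10  {5,7,8,9,10} 5  {6,7,8,9,10} 1
  6 to go: {0,4,5,8,9,10} 20  {3,6,7,8,9,10} 1  {4,5,7,8,9,10} 15  {5,6,7,8,9,10} 6
  7 to go: {0,4,5,7,8,9,10} 35  {2,3,6,7,8,9,10} 1  {3,5,6,7,8,9,10} 7  {4,5,6,7,8,9,10} 21
  8 to go: {0,4,5,6,7,8,9,10} 56  {1,2,3,6,7,8,9,10} 1  {2,3,5,6,7,8,9,10} 8  {3,4,5,6,7,8,9,10} 28
  9 to go: {0,3,4,5,6,7,8,9,10} 84  {1,2,3,5,6,7,8,9,10} 9  {2,3,4,5,6,7,8,9,10} 36
  if 0:c drops first: 45 orders
  if 1:b drops first: 120 orders
heap linearizations: 165

165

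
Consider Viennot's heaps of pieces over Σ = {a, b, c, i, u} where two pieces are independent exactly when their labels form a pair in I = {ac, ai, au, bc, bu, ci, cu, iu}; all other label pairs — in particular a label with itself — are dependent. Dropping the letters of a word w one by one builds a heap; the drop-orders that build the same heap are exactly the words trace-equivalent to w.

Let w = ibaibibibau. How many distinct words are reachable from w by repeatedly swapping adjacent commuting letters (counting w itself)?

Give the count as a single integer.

22

#0=i has no predecessor
#1=b depends on [0:i]
#2=a depends on [1:b]
#3=i depends on [1:b]
#4=b depends on [2:a, 3:i]
#5=i depends on [4:b]
#6=b depends on [5:i]
#7=i depends on [6:b]
#8=b depends on [7:i]
#9=a depends on [8:b]
#10=u has no predecessor
sources: [0:i, 10:u]
N(rest) = Σ N(rest − s) over sources s of rest; N(one piece) = 1:
  size 1 → [9]=1  [10]=1
  size 2 → [8,9]=1  [9,10]=2
  size 3 → [7,8,9]=1  [8,9,10]=3
  size 4 → [6,7,8,9]=1  [7,8,9,10]=4
  size 5 → [5,6,7,8,9]=1  [6,7,8,9,10]=5
  size 6 → [4,5,6,7,8,9]=1  [5,6,7,8,9,10]=6
  size 7 → [2,4,5,6,7,8,9]=1  [3,4,5,6,7,8,9]=1  [4,5,6,7,8,9,10]=7
  size 8 → [2,3,4,5,6,7,8,9]=2  [2,4,5,6,7,8,9,10]=8  [3,4,5,6,7,8,9,10]=8
  size 9 → [1,2,3,4,5,6,7,8,9]=2  [2,3,4,5,6,7,8,9,10]=18
  first=0(i) contributes 20
  first=10(u) contributes 2
|[w]| = 22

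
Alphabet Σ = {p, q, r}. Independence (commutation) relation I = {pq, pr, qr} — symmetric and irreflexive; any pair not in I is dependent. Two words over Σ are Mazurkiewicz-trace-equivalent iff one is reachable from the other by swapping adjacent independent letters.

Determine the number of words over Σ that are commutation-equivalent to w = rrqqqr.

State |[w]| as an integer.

#0=r has no predecessor
#1=r depends on [0:r]
#2=q has no predecessor
#3=q depends on [2:q]
#4=q depends on [3:q]
#5=r depends on [1:r]
sources: [0:r, 2:q]
N(rest) = Σ N(rest − s) over sources s of rest; N(one piece) = 1:
  size 1 → [4]=1  [5]=1
  size 2 → [1,5]=1  [3,4]=1  [4,5]=2
  size 3 → [0,1,5]=1  [1,4,5]=3  [2,3,4]=1  [3,4,5]=3
  size 4 → [0,1,4,5]=4  [1,3,4,5]=6  [2,3,4,5]=4
  first=0(r) contributes 10
  first=2(q) contributes 10
|[w]| = 20

20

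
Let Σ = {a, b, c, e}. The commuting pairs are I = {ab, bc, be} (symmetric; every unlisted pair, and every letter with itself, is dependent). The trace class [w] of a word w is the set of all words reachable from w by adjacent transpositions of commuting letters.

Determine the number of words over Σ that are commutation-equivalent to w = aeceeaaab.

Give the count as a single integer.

9

#0=a has no predecessor
#1=e depends on [0:a]
#2=c depends on [1:e]
#3=e depends on [2:c]
#4=e depends on [3:e]
#5=a depends on [4:e]
#6=a depends on [5:a]
#7=a depends on [6:a]
#8=b has no predecessor
sources: [0:a, 8:b]
N(rest) = Σ N(rest − s) over sources s of rest; N(one piece) = 1:
  size 1 → [7]=1  [8]=1
  size 2 → [6,7]=1  [7,8]=2
  size 3 → [5,6,7]=1  [6,7,8]=3
  size 4 → [4,5,6,7]=1  [5,6,7,8]=4
  size 5 → [3,4,5,6,7]=1  [4,5,6,7,8]=5
  size 6 → [2,3,4,5,6,7]=1  [3,4,5,6,7,8]=6
  size 7 → [1,2,3,4,5,6,7]=1  [2,3,4,5,6,7,8]=7
  first=0(a) contributes 8
  first=8(b) contributes 1
|[w]| = 9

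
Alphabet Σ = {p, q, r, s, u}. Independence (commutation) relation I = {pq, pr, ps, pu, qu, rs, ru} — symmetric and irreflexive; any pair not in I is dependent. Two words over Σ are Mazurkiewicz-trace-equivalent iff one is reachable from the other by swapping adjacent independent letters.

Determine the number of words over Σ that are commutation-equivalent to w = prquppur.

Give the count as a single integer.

#0=p has no predecessor
#1=r has no predecessor
#2=q depends on [1:r]
#3=u has no predecessor
#4=p depends on [0:p]
#5=p depends on [4:p]
#6=u depends on [3:u]
#7=r depends on [2:q]
sources: [0:p, 1:r, 3:u]
N(rest) = Σ N(rest − s) over sources s of rest; N(one piece) = 1:
  size 1 → [5]=1  [6]=1  [7]=1
  size 2 → [2,7]=1  [3,6]=1  [4,5]=1  [5,6]=2  [5,7]=2  [6,7]=2
  size 3 → [0,4,5]=1  [1,2,7]=1  [2,5,7]=3  [2,6,7]=3  [3,5,6]=3  [3,6,7]=3  [4,5,6]=3  [4,5,7]=3  [5,6,7]=6
  size 4 → [0,4,5,6]=4  [0,4,5,7]=4  [1,2,5,7]=4  [1,2,6,7]=4  [2,3,6,7]=6  [2,4,5,7]=6  [2,5,6,7]=12  [3,4,5,6]=6  [3,5,6,7]=12  [4,5,6,7]=12
  size 5 → [0,2,4,5,7]=10  [0,3,4,5,6]=10  [0,4,5,6,7]=20  [1,2,3,6,7]=10  [1,2,4,5,7]=10  [1,2,5,6,7]=20  [2,3,5,6,7]=30  [2,4,5,6,7]=30  [3,4,5,6,7]=30
  size 6 → [0,1,2,4,5,7]=20  [0,2,4,5,6,7]=60  [0,3,4,5,6,7]=60  [1,2,3,5,6,7]=60  [1,2,4,5,6,7]=60  [2,3,4,5,6,7]=90
  first=0(p) contributes 210
  first=1(r) contributes 210
  first=3(u) contributes 140
|[w]| = 560

560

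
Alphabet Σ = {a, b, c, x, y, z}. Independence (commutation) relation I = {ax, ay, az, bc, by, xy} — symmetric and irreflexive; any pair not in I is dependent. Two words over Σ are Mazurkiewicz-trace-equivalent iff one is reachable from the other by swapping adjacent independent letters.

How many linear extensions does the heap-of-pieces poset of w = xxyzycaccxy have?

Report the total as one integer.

6

#0=x has no predecessor
#1=x depends on [0:x]
#2=y has no predecessor
#3=z depends on [1:x, 2:y]
#4=y depends on [3:z]
#5=c depends on [4:y]
#6=a depends on [5:c]
#7=c depends on [6:a]
#8=c depends on [7:c]
#9=x depends on [8:c]
#10=y depends on [8:c]
sources: [0:x, 2:y]
N(rest) = Σ N(rest − s) over sources s of rest; N(one piece) = 1:
  size 1 → [9]=1  [10]=1
  size 2 → [9,10]=2
  size 3 → [8,9,10]=2
  size 4 → [7,8,9,10]=2
  size 5 → [6,7,8,9,10]=2
  size 6 → [5,6,7,8,9,10]=2
  size 7 → [4,5,6,7,8,9,10]=2
  size 8 → [3,4,5,6,7,8,9,10]=2
  size 9 → [1,3,4,5,6,7,8,9,10]=2  [2,3,4,5,6,7,8,9,10]=2
  first=0(x) contributes 4
  first=2(y) contributes 2
|[w]| = 6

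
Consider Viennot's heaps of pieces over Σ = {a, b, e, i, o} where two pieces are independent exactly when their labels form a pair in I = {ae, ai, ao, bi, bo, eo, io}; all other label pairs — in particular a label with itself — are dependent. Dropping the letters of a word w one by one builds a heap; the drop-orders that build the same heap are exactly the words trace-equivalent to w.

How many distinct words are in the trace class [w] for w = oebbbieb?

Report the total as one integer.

drop 0:o onto floor
drop 1:e onto floor
drop 2:b onto {1:e}
drop 3:b onto {2:b}
drop 4:b onto {3:b}
drop 5:i onto {1:e}
drop 6:e onto {4:b, 5:i}
drop 7:b onto {6:e}
ground layer = {0:o, 1:e}
drop-orders for the pieces not yet dropped (sum over which currently-grounded one goes next):
  1 to go: {0} 1  {7} 1
  2 to go: {0,7} 2  {6,7} 1
  3 to go: {0,6,7} 3  {4,6,7} 1  {5,6,7} 1
  4 to go: {0,4,6,7} 4  {0,5,6,7} 4  {3,4,6,7} 1  {4,5,6,7} 2
  5 to go: {0,3,4,6,7} 5  {0,4,5,6,7} 10  {2,3,4,6,7} 1  {3,4,5,6,7} 3
  6 to go: {0,2,3,4,6,7} 6  {0,3,4,5,6,7} 18  {2,3,4,5,6,7} 4
  if 0:o drops first: 4 orders
  if 1:e drops first: 28 orders
heap linearizations: 32

32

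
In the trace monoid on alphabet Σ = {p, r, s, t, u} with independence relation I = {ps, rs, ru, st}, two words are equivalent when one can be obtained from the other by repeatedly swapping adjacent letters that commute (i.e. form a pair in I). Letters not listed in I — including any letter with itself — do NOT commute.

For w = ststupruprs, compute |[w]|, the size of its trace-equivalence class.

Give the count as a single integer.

42

drop 0:s onto floor
drop 1:t onto floor
drop 2:s onto {0:s}
drop 3:t onto {1:t}
drop 4:u onto {2:s, 3:t}
drop 5:p onto {4:u}
drop 6:r onto {5:p}
drop 7:u onto {5:p}
drop 8:p onto {6:r, 7:u}
drop 9:r onto {8:p}
drop 10:s onto {7:u}
ground layer = {0:s, 1:t}
drop-orders for the pieces not yet dropped (sum over which currently-grounded one goes next):
  1 to go: {9} 1  {10} 1
  2 to go: {8,9} 1  {9,10} 2
  3 to go: {6,8,9} 1  {8,9,10} 3
  4 to go: {6,8,9,10} 4  {7,8,9,10} 3
  5 to go: {6,7,8,9,10} 7
  6 to go: {5,6,7,8,9,10} 7
  7 to go: {4,5,6,7,8,9,10} 7
  8 to go: {2,4,5,6,7,8,9,10} 7  {3,4,5,6,7,8,9,10} 7
  9 to go: {0,2,4,5,6,7,8,9,10} 7  {1,3,4,5,6,7,8,9,10} 7  {2,3,4,5,6,7,8,9,10} 14
  if 0:s drops first: 21 orders
  if 1:t drops first: 21 orders
heap linearizations: 42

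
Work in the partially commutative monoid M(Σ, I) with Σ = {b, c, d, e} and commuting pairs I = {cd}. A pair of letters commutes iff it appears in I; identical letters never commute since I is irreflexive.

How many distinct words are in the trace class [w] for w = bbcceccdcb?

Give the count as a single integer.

piece 0:b — minimal
piece 1:b rests on {0:b}
piece 2:c rests on {1:b}
piece 3:c rests on {2:c}
piece 4:e rests on {3:c}
piece 5:c rests on {4:e}
piece 6:c rests on {5:c}
piece 7:d rests on {4:e}
piece 8:c rests on {6:c}
piece 9:b rests on {7:d, 8:c}
minimal pieces: {0:b}
ways to finish when only these pieces remain (= sum over removing one remaining piece with nothing left below it):
  1 left: {9}→1
  2 left: {7,9}→1  {8,9}→1
  3 left: {6,8,9}→1  {7,8,9}→2
  4 left: {5,6,8,9}→1  {6,7,8,9}→3
  5 left: {5,6,7,8,9}→4
  6 left: {4,5,6,7,8,9}→4
  7 left: {3,4,5,6,7,8,9}→4
  8 left: {2,3,4,5,6,7,8,9}→4
  placing 0:b first → 4 extensions

4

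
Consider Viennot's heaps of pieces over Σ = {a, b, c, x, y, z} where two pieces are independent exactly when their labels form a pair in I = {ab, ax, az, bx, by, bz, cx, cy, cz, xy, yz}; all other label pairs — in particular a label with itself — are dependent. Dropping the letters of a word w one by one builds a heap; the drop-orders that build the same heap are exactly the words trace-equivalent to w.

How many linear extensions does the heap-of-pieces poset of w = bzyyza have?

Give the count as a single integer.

60

piece 0:b — minimal
piece 1:z — minimal
piece 2:y — minimal
piece 3:y rests on {2:y}
piece 4:z rests on {1:z}
piece 5:a rests on {3:y}
minimal pieces: {0:b, 1:z, 2:y}
ways to finish when only these pieces remain (= sum over removing one remaining piece with nothing left below it):
  1 left: {0}→1  {4}→1  {5}→1
  2 left: {0,4}→2  {0,5}→2  {1,4}→1  {3,5}→1  {4,5}→2
  3 left: {0,1,4}→3  {0,3,5}→3  {0,4,5}→6  {1,4,5}→3  {2,3,5}→1  {3,4,5}→3
  4 left: {0,1,4,5}→12  {0,2,3,5}→4  {0,3,4,5}→12  {1,3,4,5}→6  {2,3,4,5}→4
  placing 0:b first → 10 extensions
  placing 1:z first → 20 extensions
  placing 2:y first → 30 extensions
total linear extensions = 60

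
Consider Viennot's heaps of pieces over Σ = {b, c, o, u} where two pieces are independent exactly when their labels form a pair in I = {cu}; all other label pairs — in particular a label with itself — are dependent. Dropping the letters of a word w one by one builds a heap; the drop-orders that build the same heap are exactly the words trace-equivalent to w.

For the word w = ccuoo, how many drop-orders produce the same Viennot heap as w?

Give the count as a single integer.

piece 0:c — minimal
piece 1:c rests on {0:c}
piece 2:u — minimal
piece 3:o rests on {1:c, 2:u}
piece 4:o rests on {3:o}
minimal pieces: {0:c, 2:u}
ways to finish when only these pieces remain (= sum over removing one remaining piece with nothing left below it):
  1 left: {4}→1
  2 left: {3,4}→1
  3 left: {1,3,4}→1  {2,3,4}→1
  placing 0:c first → 2 extensions
  placing 2:u first → 1 extensions
total linear extensions = 3

3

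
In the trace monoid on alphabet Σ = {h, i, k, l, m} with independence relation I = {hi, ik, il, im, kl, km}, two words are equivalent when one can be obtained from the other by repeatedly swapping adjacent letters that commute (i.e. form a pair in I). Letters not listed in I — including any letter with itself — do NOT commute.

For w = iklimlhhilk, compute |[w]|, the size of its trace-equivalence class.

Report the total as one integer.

1320

drop 0:i onto floor
drop 1:k onto floor
drop 2:l onto floor
drop 3:i onto {0:i}
drop 4:m onto {2:l}
drop 5:l onto {4:m}
drop 6:h onto {1:k, 5:l}
drop 7:h onto {6:h}
drop 8:i onto {3:i}
drop 9:l onto {7:h}
drop 10:k onto {7:h}
ground layer = {0:i, 1:k, 2:l}
drop-orders for the pieces not yet dropped (sum over which currently-grounded one goes next):
  1 to go: {8} 1  {9} 1  {10} 1
  2 to go: {3,8} 1  {8,9} 2  {8,10} 2  {9,10} 2
  3 to go: {0,3,8} 1  {3,8,9} 3  {3,8,10} 3  {7,9,10} 2  {8,9,10} 6
  4 to go: {0,3,8,9} 4  {0,3,8,10} 4  {3,8,9,10} 12  {6,7,9,10} 2  {7,8,9,10} 8
  5 to go: {0,3,8,9,10} 20  {1,6,7,9,10} 2  {3,7,8,9,10} 20  {5,6,7,9,10} 2  {6,7,8,9,10} 10
  6 to go: {0,3,7,8,9,10} 40  {1,5,6,7,9,10} 4  {1,6,7,8,9,10} 12  {3,6,7,8,9,10} 30  {4,5,6,7,9,10} 2  {5,6,7,8,9,10} 12
  7 to go: {0,3,6,7,8,9,10} 70  {1,3,6,7,8,9,10} 42  {1,4,5,6,7,9,10} 6  {1,5,6,7,8,9,10} 28  {2,4,5,6,7,9,10} 2  {3,5,6,7,8,9,10} 42  {4,5,6,7,8,9,10} 14
  8 to go: {0,1,3,6,7,8,9,10} 112  {0,3,5,6,7,8,9,10} 112  {1,2,4,5,6,7,9,10} 8  {1,3,5,6,7,8,9,10} 112  {1,4,5,6,7,8,9,10} 48  {2,4,5,6,7,8,9,10} 16  {3,4,5,6,7,8,9,10} 56
  9 to go: {0,1,3,5,6,7,8,9,10} 336  {0,3,4,5,6,7,8,9,10} 168  {1,2,4,5,6,7,8,9,10} 72  {1,3,4,5,6,7,8,9,10} 216  {2,3,4,5,6,7,8,9,10} 72
  if 0:i drops first: 360 orders
  if 1:k drops first: 240 orders
  if 2:l drops first: 720 orders
heap linearizations: 1320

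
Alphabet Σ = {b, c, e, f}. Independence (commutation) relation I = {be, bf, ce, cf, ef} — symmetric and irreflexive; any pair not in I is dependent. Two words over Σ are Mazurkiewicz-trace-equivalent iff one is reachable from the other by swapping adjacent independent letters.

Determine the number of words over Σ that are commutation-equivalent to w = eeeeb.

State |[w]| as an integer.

5

piece 0:e — minimal
piece 1:e rests on {0:e}
piece 2:e rests on {1:e}
piece 3:e rests on {2:e}
piece 4:b — minimal
minimal pieces: {0:e, 4:b}
ways to finish when only these pieces remain (= sum over removing one remaining piece with nothing left below it):
  1 left: {3}→1  {4}→1
  2 left: {2,3}→1  {3,4}→2
  3 left: {1,2,3}→1  {2,3,4}→3
  placing 0:e first → 4 extensions
  placing 4:b first → 1 extensions
total linear extensions = 5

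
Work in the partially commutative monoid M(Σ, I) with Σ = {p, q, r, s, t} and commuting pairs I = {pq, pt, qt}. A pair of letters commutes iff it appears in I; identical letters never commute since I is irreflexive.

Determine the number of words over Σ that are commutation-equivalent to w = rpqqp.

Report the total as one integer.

drop 0:r onto floor
drop 1:p onto {0:r}
drop 2:q onto {0:r}
drop 3:q onto {2:q}
drop 4:p onto {1:p}
ground layer = {0:r}
drop-orders for the pieces not yet dropped (sum over which currently-grounded one goes next):
  1 to go: {3} 1  {4} 1
  2 to go: {1,4} 1  {2,3} 1  {3,4} 2
  3 to go: {1,3,4} 3  {2,3,4} 3
  if 0:r drops first: 6 orders

6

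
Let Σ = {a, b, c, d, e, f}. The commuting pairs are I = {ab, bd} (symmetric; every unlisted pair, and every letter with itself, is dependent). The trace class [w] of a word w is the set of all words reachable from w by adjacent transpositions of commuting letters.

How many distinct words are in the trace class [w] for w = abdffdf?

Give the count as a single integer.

0(a) covers ∅
1(b) covers ∅
2(d) covers 0:a
3(f) covers 1:b, 2:d
4(f) covers 3:f
5(d) covers 4:f
6(f) covers 5:d
floor of heap: 0:a, 1:b
completions by unplaced set U, small U first (add the entries for U minus each lowest piece of U):
  |U|=1: {6}:1
  |U|=2: {5,6}:1
  |U|=3: {4,5,6}:1
  |U|=4: {3,4,5,6}:1
  |U|=5: {1,3,4,5,6}:1  {2,3,4,5,6}:1
  start at 0(a): 2
  start at 1(b): 1
sum over floor = 3

3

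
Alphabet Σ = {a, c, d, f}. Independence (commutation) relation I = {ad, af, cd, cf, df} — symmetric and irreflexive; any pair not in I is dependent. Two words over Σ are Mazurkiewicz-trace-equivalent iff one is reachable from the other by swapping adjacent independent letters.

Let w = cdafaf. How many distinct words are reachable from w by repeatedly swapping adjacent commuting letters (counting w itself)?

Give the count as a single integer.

60

#0=c has no predecessor
#1=d has no predecessor
#2=a depends on [0:c]
#3=f has no predecessor
#4=a depends on [2:a]
#5=f depends on [3:f]
sources: [0:c, 1:d, 3:f]
N(rest) = Σ N(rest − s) over sources s of rest; N(one piece) = 1:
  size 1 → [1]=1  [4]=1  [5]=1
  size 2 → [1,4]=2  [1,5]=2  [2,4]=1  [3,5]=1  [4,5]=2
  size 3 → [0,2,4]=1  [1,2,4]=3  [1,3,5]=3  [1,4,5]=6  [2,4,5]=3  [3,4,5]=3
  size 4 → [0,1,2,4]=4  [0,2,4,5]=4  [1,2,4,5]=12  [1,3,4,5]=12  [2,3,4,5]=6
  first=0(c) contributes 30
  first=1(d) contributes 10
  first=3(f) contributes 20
|[w]| = 60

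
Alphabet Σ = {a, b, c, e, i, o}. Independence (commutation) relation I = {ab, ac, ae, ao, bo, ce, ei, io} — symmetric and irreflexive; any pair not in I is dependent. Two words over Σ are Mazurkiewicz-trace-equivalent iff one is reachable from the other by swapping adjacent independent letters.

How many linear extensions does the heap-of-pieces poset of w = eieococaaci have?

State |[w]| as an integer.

100

drop 0:e onto floor
drop 1:i onto floor
drop 2:e onto {0:e}
drop 3:o onto {2:e}
drop 4:c onto {1:i, 3:o}
drop 5:o onto {4:c}
drop 6:c onto {5:o}
drop 7:a onto {1:i}
drop 8:a onto {7:a}
drop 9:c onto {6:c}
drop 10:i onto {8:a, 9:c}
ground layer = {0:e, 1:i}
drop-orders for the pieces not yet dropped (sum over which currently-grounded one goes next):
  1 to go: {10} 1
  2 to go: {8,10} 1  {9,10} 1
  3 to go: {6,9,10} 1  {7,8,10} 1  {8,9,10} 2
  4 to go: {5,6,9,10} 1  {6,8,9,10} 3  {7,8,9,10} 3
  5 to go: {4,5,6,9,10} 1  {5,6,8,9,10} 4  {6,7,8,9,10} 6
  6 to go: {3,4,5,6,9,10} 1  {4,5,6,8,9,10} 5  {5,6,7,8,9,10} 10
  7 to go: {2,3,4,5,6,9,10} 1  {3,4,5,6,8,9,10} 6  {4,5,6,7,8,9,10} 15
  8 to go: {0,2,3,4,5,6,9,10} 1  {1,4,5,6,7,8,9,10} 15  {2,3,4,5,6,8,9,10} 7  {3,4,5,6,7,8,9,10} 21
  9 to go: {0,2,3,4,5,6,8,9,10} 8  {1,3,4,5,6,7,8,9,10} 36  {2,3,4,5,6,7,8,9,10} 28
  if 0:e drops first: 64 orders
  if 1:i drops first: 36 orders
heap linearizations: 100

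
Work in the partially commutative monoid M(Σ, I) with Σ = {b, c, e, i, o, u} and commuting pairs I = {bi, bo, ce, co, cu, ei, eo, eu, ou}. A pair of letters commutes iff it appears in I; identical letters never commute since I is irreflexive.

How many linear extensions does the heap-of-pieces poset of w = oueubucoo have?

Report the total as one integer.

0(o) covers ∅
1(u) covers ∅
2(e) covers ∅
3(u) covers 1:u
4(b) covers 2:e, 3:u
5(u) covers 4:b
6(c) covers 4:b
7(o) covers 0:o
8(o) covers 7:o
floor of heap: 0:o, 1:u, 2:e
completions by unplaced set U, small U first (add the entries for U minus each lowest piece of U):
  |U|=1: {5}:1  {6}:1  {8}:1
  |U|=2: {5,6}:2  {5,8}:2  {6,8}:2  {7,8}:1
  |U|=3: {0,7,8}:1  {4,5,6}:2  {5,6,8}:6  {5,7,8}:3  {6,7,8}:3
  |U|=4: {0,5,7,8}:4  {0,6,7,8}:4  {2,4,5,6}:2  {3,4,5,6}:2  {4,5,6,8}:8  {5,6,7,8}:12
  |U|=5: {0,5,6,7,8}:20  {1,3,4,5,6}:2  {2,3,4,5,6}:4  {2,4,5,6,8}:10  {3,4,5,6,8}:10  {4,5,6,7,8}:20
  |U|=6: {0,4,5,6,7,8}:40  {1,2,3,4,5,6}:6  {1,3,4,5,6,8}:12  {2,3,4,5,6,8}:24  {2,4,5,6,7,8}:30  {3,4,5,6,7,8}:30
  |U|=7: {0,2,4,5,6,7,8}:70  {0,3,4,5,6,7,8}:70  {1,2,3,4,5,6,8}:42  {1,3,4,5,6,7,8}:42  {2,3,4,5,6,7,8}:84
  start at 0(o): 168
  start at 1(u): 224
  start at 2(e): 112
sum over floor = 504

504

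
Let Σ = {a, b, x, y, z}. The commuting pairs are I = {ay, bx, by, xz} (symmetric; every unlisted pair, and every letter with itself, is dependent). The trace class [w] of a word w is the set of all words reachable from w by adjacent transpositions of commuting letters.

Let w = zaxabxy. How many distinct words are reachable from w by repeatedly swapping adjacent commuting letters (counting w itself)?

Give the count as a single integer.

3

piece 0:z — minimal
piece 1:a rests on {0:z}
piece 2:x rests on {1:a}
piece 3:a rests on {2:x}
piece 4:b rests on {3:a}
piece 5:x rests on {3:a}
piece 6:y rests on {5:x}
minimal pieces: {0:z}
ways to finish when only these pieces remain (= sum over removing one remaining piece with nothing left below it):
  1 left: {4}→1  {6}→1
  2 left: {4,6}→2  {5,6}→1
  3 left: {4,5,6}→3
  4 left: {3,4,5,6}→3
  5 left: {2,3,4,5,6}→3
  placing 0:z first → 3 extensions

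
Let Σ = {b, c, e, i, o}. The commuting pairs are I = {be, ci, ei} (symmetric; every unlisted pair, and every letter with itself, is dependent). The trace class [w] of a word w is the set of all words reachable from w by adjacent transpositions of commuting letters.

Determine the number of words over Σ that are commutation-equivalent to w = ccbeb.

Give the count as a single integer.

3

0(c) covers ∅
1(c) covers 0:c
2(b) covers 1:c
3(e) covers 1:c
4(b) covers 2:b
floor of heap: 0:c
completions by unplaced set U, small U first (add the entries for U minus each lowest piece of U):
  |U|=1: {3}:1  {4}:1
  |U|=2: {2,4}:1  {3,4}:2
  |U|=3: {2,3,4}:3
  start at 0(c): 3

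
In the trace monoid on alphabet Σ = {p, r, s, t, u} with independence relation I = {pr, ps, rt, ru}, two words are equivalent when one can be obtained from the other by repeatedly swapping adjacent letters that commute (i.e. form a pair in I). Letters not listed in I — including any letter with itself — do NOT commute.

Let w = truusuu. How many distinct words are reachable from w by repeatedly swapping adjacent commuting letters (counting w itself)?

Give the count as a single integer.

4

drop 0:t onto floor
drop 1:r onto floor
drop 2:u onto {0:t}
drop 3:u onto {2:u}
drop 4:s onto {1:r, 3:u}
drop 5:u onto {4:s}
drop 6:u onto {5:u}
ground layer = {0:t, 1:r}
drop-orders for the pieces not yet dropped (sum over which currently-grounded one goes next):
  1 to go: {6} 1
  2 to go: {5,6} 1
  3 to go: {4,5,6} 1
  4 to go: {1,4,5,6} 1  {3,4,5,6} 1
  5 to go: {1,3,4,5,6} 2  {2,3,4,5,6} 1
  if 0:t drops first: 3 orders
  if 1:r drops first: 1 orders
heap linearizations: 4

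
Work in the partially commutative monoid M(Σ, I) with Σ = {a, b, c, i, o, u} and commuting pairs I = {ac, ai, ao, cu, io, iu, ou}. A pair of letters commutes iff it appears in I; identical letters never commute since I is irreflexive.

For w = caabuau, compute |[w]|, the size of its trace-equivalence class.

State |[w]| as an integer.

3

drop 0:c onto floor
drop 1:a onto floor
drop 2:a onto {1:a}
drop 3:b onto {0:c, 2:a}
drop 4:u onto {3:b}
drop 5:a onto {4:u}
drop 6:u onto {5:a}
ground layer = {0:c, 1:a}
drop-orders for the pieces not yet dropped (sum over which currently-grounded one goes next):
  1 to go: {6} 1
  2 to go: {5,6} 1
  3 to go: {4,5,6} 1
  4 to go: {3,4,5,6} 1
  5 to go: {0,3,4,5,6} 1  {2,3,4,5,6} 1
  if 0:c drops first: 1 orders
  if 1:a drops first: 2 orders
heap linearizations: 3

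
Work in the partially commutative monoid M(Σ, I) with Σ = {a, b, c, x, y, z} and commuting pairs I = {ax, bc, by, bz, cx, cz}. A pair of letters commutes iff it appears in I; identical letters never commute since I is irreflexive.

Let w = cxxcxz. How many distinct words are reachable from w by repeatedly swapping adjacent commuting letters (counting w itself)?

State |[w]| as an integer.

15

#0=c has no predecessor
#1=x has no predecessor
#2=x depends on [1:x]
#3=c depends on [0:c]
#4=x depends on [2:x]
#5=z depends on [4:x]
sources: [0:c, 1:x]
N(rest) = Σ N(rest − s) over sources s of rest; N(one piece) = 1:
  size 1 → [3]=1  [5]=1
  size 2 → [0,3]=1  [3,5]=2  [4,5]=1
  size 3 → [0,3,5]=3  [2,4,5]=1  [3,4,5]=3
  size 4 → [0,3,4,5]=6  [1,2,4,5]=1  [2,3,4,5]=4
  first=0(c) contributes 5
  first=1(x) contributes 10
|[w]| = 15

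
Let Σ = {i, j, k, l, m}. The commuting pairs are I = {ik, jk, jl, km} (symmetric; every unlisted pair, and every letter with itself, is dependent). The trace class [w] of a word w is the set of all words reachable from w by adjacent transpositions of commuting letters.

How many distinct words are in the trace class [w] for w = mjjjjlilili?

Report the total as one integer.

0(m) covers ∅
1(j) covers 0:m
2(j) covers 1:j
3(j) covers 2:j
4(j) covers 3:j
5(l) covers 0:m
6(i) covers 4:j, 5:l
7(l) covers 6:i
8(i) covers 7:l
9(l) covers 8:i
10(i) covers 9:l
floor of heap: 0:m
completions by unplaced set U, small U first (add the entries for U minus each lowest piece of U):
  |U|=1: {10}:1
  |U|=2: {9,10}:1
  |U|=3: {8,9,10}:1
  |U|=4: {7,8,9,10}:1
  |U|=5: {6,7,8,9,10}:1
  |U|=6: {4,6,7,8,9,10}:1  {5,6,7,8,9,10}:1
  |U|=7: {3,4,6,7,8,9,10}:1  {4,5,6,7,8,9,10}:2
  |U|=8: {2,3,4,6,7,8,9,10}:1  {3,4,5,6,7,8,9,10}:3
  |U|=9: {1,2,3,4,6,7,8,9,10}:1  {2,3,4,5,6,7,8,9,10}:4
  start at 0(m): 5

5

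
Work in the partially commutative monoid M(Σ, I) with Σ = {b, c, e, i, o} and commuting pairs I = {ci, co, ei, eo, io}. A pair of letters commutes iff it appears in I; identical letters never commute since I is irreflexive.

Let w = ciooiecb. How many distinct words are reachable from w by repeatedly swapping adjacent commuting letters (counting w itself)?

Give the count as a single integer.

210

#0=c has no predecessor
#1=i has no predecessor
#2=o has no predecessor
#3=o depends on [2:o]
#4=i depends on [1:i]
#5=e depends on [0:c]
#6=c depends on [5:e]
#7=b depends on [3:o, 4:i, 6:c]
sources: [0:c, 1:i, 2:o]
N(rest) = Σ N(rest − s) over sources s of rest; N(one piece) = 1:
  size 1 → [7]=1
  size 2 → [3,7]=1  [4,7]=1  [6,7]=1
  size 3 → [1,4,7]=1  [2,3,7]=1  [3,4,7]=2  [3,6,7]=2  [4,6,7]=2  [5,6,7]=1
  size 4 → [0,5,6,7]=1  [1,3,4,7]=3  [1,4,6,7]=3  [2,3,4,7]=3  [2,3,6,7]=3  [3,4,6,7]=6  [3,5,6,7]=3  [4,5,6,7]=3
  size 5 → [0,3,5,6,7]=4  [0,4,5,6,7]=4  [1,2,3,4,7]=6  [1,3,4,6,7]=12  [1,4,5,6,7]=6  [2,3,4,6,7]=12  [2,3,5,6,7]=6  [3,4,5,6,7]=12
  size 6 → [0,1,4,5,6,7]=10  [0,2,3,5,6,7]=10  [0,3,4,5,6,7]=20  [1,2,3,4,6,7]=30  [1,3,4,5,6,7]=30  [2,3,4,5,6,7]=30
  first=0(c) contributes 90
  first=1(i) contributes 60
  first=2(o) contributes 60
|[w]| = 210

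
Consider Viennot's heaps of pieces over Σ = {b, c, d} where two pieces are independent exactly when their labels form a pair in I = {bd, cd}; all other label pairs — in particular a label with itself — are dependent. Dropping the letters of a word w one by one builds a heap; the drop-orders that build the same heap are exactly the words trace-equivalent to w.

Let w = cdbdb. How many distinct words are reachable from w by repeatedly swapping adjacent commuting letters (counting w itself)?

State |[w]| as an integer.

10

drop 0:c onto floor
drop 1:d onto floor
drop 2:b onto {0:c}
drop 3:d onto {1:d}
drop 4:b onto {2:b}
ground layer = {0:c, 1:d}
drop-orders for the pieces not yet dropped (sum over which currently-grounded one goes next):
  1 to go: {3} 1  {4} 1
  2 to go: {1,3} 1  {2,4} 1  {3,4} 2
  3 to go: {0,2,4} 1  {1,3,4} 3  {2,3,4} 3
  if 0:c drops first: 6 orders
  if 1:d drops first: 4 orders
heap linearizations: 10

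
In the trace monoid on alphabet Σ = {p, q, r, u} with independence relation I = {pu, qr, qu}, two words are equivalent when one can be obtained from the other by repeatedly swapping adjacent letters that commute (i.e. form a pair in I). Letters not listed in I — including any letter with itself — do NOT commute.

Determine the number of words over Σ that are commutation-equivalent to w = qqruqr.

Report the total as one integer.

#0=q has no predecessor
#1=q depends on [0:q]
#2=r has no predecessor
#3=u depends on [2:r]
#4=q depends on [1:q]
#5=r depends on [3:u]
sources: [0:q, 2:r]
N(rest) = Σ N(rest − s) over sources s of rest; N(one piece) = 1:
  size 1 → [4]=1  [5]=1
  size 2 → [1,4]=1  [3,5]=1  [4,5]=2
  size 3 → [0,1,4]=1  [1,4,5]=3  [2,3,5]=1  [3,4,5]=3
  size 4 → [0,1,4,5]=4  [1,3,4,5]=6  [2,3,4,5]=4
  first=0(q) contributes 10
  first=2(r) contributes 10
|[w]| = 20

20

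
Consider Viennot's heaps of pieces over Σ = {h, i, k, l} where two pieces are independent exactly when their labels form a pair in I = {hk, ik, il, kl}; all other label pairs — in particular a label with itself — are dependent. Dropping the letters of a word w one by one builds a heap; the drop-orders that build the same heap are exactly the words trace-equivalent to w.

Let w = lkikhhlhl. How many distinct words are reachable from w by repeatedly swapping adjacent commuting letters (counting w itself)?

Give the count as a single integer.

72

#0=l has no predecessor
#1=k has no predecessor
#2=i has no predecessor
#3=k depends on [1:k]
#4=h depends on [0:l, 2:i]
#5=h depends on [4:h]
#6=l depends on [5:h]
#7=h depends on [6:l]
#8=l depends on [7:h]
sources: [0:l, 1:k, 2:i]
N(rest) = Σ N(rest − s) over sources s of rest; N(one piece) = 1:
  size 1 → [3]=1  [8]=1
  size 2 → [1,3]=1  [3,8]=2  [7,8]=1
  size 3 → [1,3,8]=3  [3,7,8]=3  [6,7,8]=1
  size 4 → [1,3,7,8]=6  [3,6,7,8]=4  [5,6,7,8]=1
  size 5 → [1,3,6,7,8]=10  [3,5,6,7,8]=5  [4,5,6,7,8]=1
  size 6 → [0,4,5,6,7,8]=1  [1,3,5,6,7,8]=15  [2,4,5,6,7,8]=1  [3,4,5,6,7,8]=6
  size 7 → [0,2,4,5,6,7,8]=2  [0,3,4,5,6,7,8]=7  [1,3,4,5,6,7,8]=21  [2,3,4,5,6,7,8]=7
  first=0(l) contributes 28
  first=1(k) contributes 16
  first=2(i) contributes 28
|[w]| = 72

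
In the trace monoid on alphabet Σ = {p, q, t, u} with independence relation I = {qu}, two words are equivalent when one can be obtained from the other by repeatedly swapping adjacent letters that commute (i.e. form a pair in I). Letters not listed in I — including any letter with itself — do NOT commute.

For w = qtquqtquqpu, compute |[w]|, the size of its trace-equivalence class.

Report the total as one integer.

#0=q has no predecessor
#1=t depends on [0:q]
#2=q depends on [1:t]
#3=u depends on [1:t]
#4=q depends on [2:q]
#5=t depends on [3:u, 4:q]
#6=q depends on [5:t]
#7=u depends on [5:t]
#8=q depends on [6:q]
#9=p depends on [7:u, 8:q]
#10=u depends on [9:p]
sources: [0:q]
N(rest) = Σ N(rest − s) over sources s of rest; N(one piece) = 1:
  size 1 → [10]=1
  size 2 → [9,10]=1
  size 3 → [7,9,10]=1  [8,9,10]=1
  size 4 → [6,8,9,10]=1  [7,8,9,10]=2
  size 5 → [6,7,8,9,10]=3
  size 6 → [5,6,7,8,9,10]=3
  size 7 → [3,5,6,7,8,9,10]=3  [4,5,6,7,8,9,10]=3
  size 8 → [2,4,5,6,7,8,9,10]=3  [3,4,5,6,7,8,9,10]=6
  size 9 → [2,3,4,5,6,7,8,9,10]=9
  first=0(q) contributes 9

9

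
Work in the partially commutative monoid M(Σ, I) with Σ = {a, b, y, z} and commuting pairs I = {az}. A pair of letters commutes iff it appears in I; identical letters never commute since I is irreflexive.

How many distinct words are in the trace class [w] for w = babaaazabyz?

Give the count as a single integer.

0(b) covers ∅
1(a) covers 0:b
2(b) covers 1:a
3(a) covers 2:b
4(a) covers 3:a
5(a) covers 4:a
6(z) covers 2:b
7(a) covers 5:a
8(b) covers 6:z, 7:a
9(y) covers 8:b
10(z) covers 9:y
floor of heap: 0:b
completions by unplaced set U, small U first (add the entries for U minus each lowest piece of U):
  |U|=1: {10}:1
  |U|=2: {9,10}:1
  |U|=3: {8,9,10}:1
  |U|=4: {6,8,9,10}:1  {7,8,9,10}:1
  |U|=5: {5,7,8,9,10}:1  {6,7,8,9,10}:2
  |U|=6: {4,5,7,8,9,10}:1  {5,6,7,8,9,10}:3
  |U|=7: {3,4,5,7,8,9,10}:1  {4,5,6,7,8,9,10}:4
  |U|=8: {3,4,5,6,7,8,9,10}:5
  |U|=9: {2,3,4,5,6,7,8,9,10}:5
  start at 0(b): 5

5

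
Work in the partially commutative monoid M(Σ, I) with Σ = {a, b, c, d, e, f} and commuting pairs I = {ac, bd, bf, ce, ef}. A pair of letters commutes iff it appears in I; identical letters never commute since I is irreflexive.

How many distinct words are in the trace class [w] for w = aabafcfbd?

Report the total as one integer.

0(a) covers ∅
1(a) covers 0:a
2(b) covers 1:a
3(a) covers 2:b
4(f) covers 3:a
5(c) covers 4:f
6(f) covers 5:c
7(b) covers 5:c
8(d) covers 6:f
floor of heap: 0:a
completions by unplaced set U, small U first (add the entries for U minus each lowest piece of U):
  |U|=1: {7}:1  {8}:1
  |U|=2: {6,8}:1  {7,8}:2
  |U|=3: {6,7,8}:3
  |U|=4: {5,6,7,8}:3
  |U|=5: {4,5,6,7,8}:3
  |U|=6: {3,4,5,6,7,8}:3
  |U|=7: {2,3,4,5,6,7,8}:3
  start at 0(a): 3

3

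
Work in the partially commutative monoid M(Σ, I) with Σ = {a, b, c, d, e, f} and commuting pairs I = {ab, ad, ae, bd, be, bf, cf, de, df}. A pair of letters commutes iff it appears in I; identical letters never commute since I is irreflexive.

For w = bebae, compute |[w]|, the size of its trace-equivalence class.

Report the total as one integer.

drop 0:b onto floor
drop 1:e onto floor
drop 2:b onto {0:b}
drop 3:a onto floor
drop 4:e onto {1:e}
ground layer = {0:b, 1:e, 3:a}
drop-orders for the pieces not yet dropped (sum over which currently-grounded one goes next):
  1 to go: {2} 1  {3} 1  {4} 1
  2 to go: {0,2} 1  {1,4} 1  {2,3} 2  {2,4} 2  {3,4} 2
  3 to go: {0,2,3} 3  {0,2,4} 3  {1,2,4} 3  {1,3,4} 3  {2,3,4} 6
  if 0:b drops first: 12 orders
  if 1:e drops first: 12 orders
  if 3:a drops first: 6 orders
heap linearizations: 30

30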